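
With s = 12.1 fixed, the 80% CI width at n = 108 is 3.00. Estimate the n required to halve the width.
n ≈ 432

CI width ∝ 1/√n
To reduce width by factor 2, need √n to grow by 2 → need 2² = 4 times as many samples.

Current: n = 108, width = 3.00
New: n = 432, width ≈ 1.49

Width reduced by factor of 3.00/1.49 = 2.01.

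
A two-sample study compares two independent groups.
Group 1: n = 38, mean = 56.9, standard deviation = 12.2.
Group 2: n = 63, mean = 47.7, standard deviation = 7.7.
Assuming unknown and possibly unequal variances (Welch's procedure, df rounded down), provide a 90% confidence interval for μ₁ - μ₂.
(5.51, 12.89)

Difference: x̄₁ - x̄₂ = 9.20
SE = √(s₁²/n₁ + s₂²/n₂) = √(12.2²/38 + 7.7²/63) = 2.2041
df = 55.02 → 55 (Welch–Satterthwaite, rounded down)
t* = 1.673

CI: 9.20 ± 1.673 · 2.2041 = 9.20 ± 3.69 = (5.51, 12.89)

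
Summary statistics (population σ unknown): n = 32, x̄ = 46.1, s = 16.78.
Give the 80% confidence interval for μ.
(42.22, 49.98)

t-interval (σ unknown):
df = n - 1 = 31
t* = 1.309 for 80% confidence

Margin of error = t* · s/√n = 1.309 · 16.78/√32 = 3.88

CI: (42.22, 49.98)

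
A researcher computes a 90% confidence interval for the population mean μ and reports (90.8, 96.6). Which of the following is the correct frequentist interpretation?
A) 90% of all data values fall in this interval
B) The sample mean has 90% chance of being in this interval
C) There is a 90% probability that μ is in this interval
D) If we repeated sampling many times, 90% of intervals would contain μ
D

A) Wrong — a CI is about the parameter μ, not individual data values.
B) Wrong — x̄ is observed and sits in the interval by construction.
C) Wrong — μ is fixed; the randomness lives in the interval, not in μ.
D) Correct — this is the frequentist long-run coverage interpretation.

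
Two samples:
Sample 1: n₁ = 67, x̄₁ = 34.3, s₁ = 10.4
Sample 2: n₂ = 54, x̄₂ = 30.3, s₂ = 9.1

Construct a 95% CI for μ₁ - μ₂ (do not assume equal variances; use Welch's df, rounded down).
(0.49, 7.51)

Difference: x̄₁ - x̄₂ = 4.00
SE = √(s₁²/n₁ + s₂²/n₂) = √(10.4²/67 + 9.1²/54) = 1.7742
df = 118.16 → 118 (Welch–Satterthwaite, rounded down)
t* = 1.980

CI: 4.00 ± 1.980 · 1.7742 = 4.00 ± 3.51 = (0.49, 7.51)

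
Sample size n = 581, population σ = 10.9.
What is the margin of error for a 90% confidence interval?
Margin of error = 0.74

Margin of error = z* · σ/√n
= 1.645 · 10.9/√581
= 1.645 · 10.9/24.1039
= 0.74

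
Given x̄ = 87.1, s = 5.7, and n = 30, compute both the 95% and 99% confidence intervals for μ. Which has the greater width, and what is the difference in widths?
99% CI is wider by 1.48

df = 29
95% CI: t* = 2.045, (84.97, 89.23), width = 2 · t* · s/√n = 4.26
99% CI: t* = 2.756, (84.23, 89.97), width = 2 · t* · s/√n = 5.74

The 99% CI is wider by 5.74 - 4.26 = 1.48.
Higher confidence requires a wider interval.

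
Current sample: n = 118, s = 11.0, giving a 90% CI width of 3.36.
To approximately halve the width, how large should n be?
n ≈ 472

CI width ∝ 1/√n
To reduce width by factor 2, need √n to grow by 2 → need 2² = 4 times as many samples.

Current: n = 118, width = 3.36
New: n = 472, width ≈ 1.67

Width reduced by factor of 3.36/1.67 = 2.01.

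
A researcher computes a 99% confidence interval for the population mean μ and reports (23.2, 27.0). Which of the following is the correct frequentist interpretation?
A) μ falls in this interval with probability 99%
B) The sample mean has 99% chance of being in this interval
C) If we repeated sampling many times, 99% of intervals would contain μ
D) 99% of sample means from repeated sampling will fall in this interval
C

A) Wrong — μ is fixed; the randomness lives in the interval, not in μ.
B) Wrong — x̄ is observed and sits in the interval by construction.
C) Correct — this is the frequentist long-run coverage interpretation.
D) Wrong — coverage applies to intervals containing μ, not to future x̄ values.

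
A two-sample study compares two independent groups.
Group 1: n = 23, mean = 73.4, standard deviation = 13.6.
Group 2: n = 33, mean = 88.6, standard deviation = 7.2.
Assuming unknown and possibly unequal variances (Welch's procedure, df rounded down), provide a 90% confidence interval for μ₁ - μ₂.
(-20.46, -9.94)

Difference: x̄₁ - x̄₂ = -15.20
SE = √(s₁²/n₁ + s₂²/n₂) = √(13.6²/23 + 7.2²/33) = 3.1004
df = 30.63 → 30 (Welch–Satterthwaite, rounded down)
t* = 1.697

CI: -15.20 ± 1.697 · 3.1004 = -15.20 ± 5.26 = (-20.46, -9.94)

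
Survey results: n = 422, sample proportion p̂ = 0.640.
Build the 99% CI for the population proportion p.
(0.580, 0.700)

Proportion CI:
SE = √(p̂(1-p̂)/n) = √(0.640 · 0.360 / 422) = 0.02337

z* = 2.576
Margin = z* · SE = 2.576 · 0.02337 = 0.0602

CI: 0.640 ± 0.0602 = (0.580, 0.700)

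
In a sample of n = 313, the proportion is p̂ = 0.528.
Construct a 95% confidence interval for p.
(0.473, 0.583)

Proportion CI:
SE = √(p̂(1-p̂)/n) = √(0.528 · 0.472 / 313) = 0.02822

z* = 1.960
Margin = z* · SE = 1.960 · 0.02822 = 0.0553

CI: 0.528 ± 0.0553 = (0.473, 0.583)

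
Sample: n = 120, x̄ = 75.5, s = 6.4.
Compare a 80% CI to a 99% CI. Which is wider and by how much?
99% CI is wider by 1.55

df = 119
80% CI: t* = 1.289, (74.75, 76.25), width = 2 · t* · s/√n = 1.51
99% CI: t* = 2.618, (73.97, 77.03), width = 2 · t* · s/√n = 3.06

The 99% CI is wider by 3.06 - 1.51 = 1.55.
Higher confidence requires a wider interval.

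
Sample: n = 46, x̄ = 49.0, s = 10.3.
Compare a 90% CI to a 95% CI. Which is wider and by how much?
95% CI is wider by 1.02

df = 45
90% CI: t* = 1.679, (46.45, 51.55), width = 2 · t* · s/√n = 5.10
95% CI: t* = 2.014, (45.94, 52.06), width = 2 · t* · s/√n = 6.12

The 95% CI is wider by 6.12 - 5.10 = 1.02.
Higher confidence requires a wider interval.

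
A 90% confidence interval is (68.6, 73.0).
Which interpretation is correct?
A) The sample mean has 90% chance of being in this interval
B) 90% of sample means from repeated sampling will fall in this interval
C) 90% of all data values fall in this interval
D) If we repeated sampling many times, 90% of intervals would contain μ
D

A) Wrong — x̄ is observed and sits in the interval by construction.
B) Wrong — coverage applies to intervals containing μ, not to future x̄ values.
C) Wrong — a CI is about the parameter μ, not individual data values.
D) Correct — this is the frequentist long-run coverage interpretation.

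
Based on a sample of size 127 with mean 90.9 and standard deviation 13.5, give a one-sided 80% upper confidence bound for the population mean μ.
μ ≤ 91.91

Upper bound (one-sided):
t* = 0.844 (one-sided for 80%)
Upper bound = x̄ + t* · s/√n = 90.9 + 0.844 · 13.5/√127 = 91.91

We are 80% confident that μ ≤ 91.91.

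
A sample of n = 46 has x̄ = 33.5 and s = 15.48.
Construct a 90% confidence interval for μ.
(29.67, 37.33)

t-interval (σ unknown):
df = n - 1 = 45
t* = 1.679 for 90% confidence

Margin of error = t* · s/√n = 1.679 · 15.48/√46 = 3.83

CI: (29.67, 37.33)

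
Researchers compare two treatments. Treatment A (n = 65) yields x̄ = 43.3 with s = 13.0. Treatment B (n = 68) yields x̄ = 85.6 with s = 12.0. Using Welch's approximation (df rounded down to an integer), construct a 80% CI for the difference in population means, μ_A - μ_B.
(-45.10, -39.50)

Difference: x̄₁ - x̄₂ = -42.30
SE = √(s₁²/n₁ + s₂²/n₂) = √(13.0²/65 + 12.0²/68) = 2.1720
df = 128.98 → 128 (Welch–Satterthwaite, rounded down)
t* = 1.288

CI: -42.30 ± 1.288 · 2.1720 = -42.30 ± 2.80 = (-45.10, -39.50)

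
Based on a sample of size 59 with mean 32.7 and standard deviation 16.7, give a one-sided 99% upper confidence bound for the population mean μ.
μ ≤ 37.90

Upper bound (one-sided):
t* = 2.392 (one-sided for 99%)
Upper bound = x̄ + t* · s/√n = 32.7 + 2.392 · 16.7/√59 = 37.90

We are 99% confident that μ ≤ 37.90.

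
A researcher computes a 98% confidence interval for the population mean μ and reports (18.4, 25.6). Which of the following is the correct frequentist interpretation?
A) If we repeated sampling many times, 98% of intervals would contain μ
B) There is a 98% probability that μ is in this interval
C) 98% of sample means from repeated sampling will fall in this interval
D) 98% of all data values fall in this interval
A

A) Correct — this is the frequentist long-run coverage interpretation.
B) Wrong — μ is fixed; the randomness lives in the interval, not in μ.
C) Wrong — coverage applies to intervals containing μ, not to future x̄ values.
D) Wrong — a CI is about the parameter μ, not individual data values.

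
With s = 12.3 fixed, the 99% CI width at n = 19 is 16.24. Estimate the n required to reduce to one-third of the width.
n ≈ 171

CI width ∝ 1/√n
To reduce width by factor 3, need √n to grow by 3 → need 3² = 9 times as many samples.

Current: n = 19, width = 16.24
New: n = 171, width ≈ 4.90

Width reduced by factor of 16.24/4.90 = 3.31.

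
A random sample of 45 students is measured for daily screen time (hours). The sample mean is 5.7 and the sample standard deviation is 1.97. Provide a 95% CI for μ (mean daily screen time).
(5.11, 6.29)

t-interval (σ unknown):
df = n - 1 = 44
t* = 2.015 for 95% confidence

Margin of error = t* · s/√n = 2.015 · 1.97/√45 = 0.59

CI: (5.11, 6.29)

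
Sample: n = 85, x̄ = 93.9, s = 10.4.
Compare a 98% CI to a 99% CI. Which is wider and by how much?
99% CI is wider by 0.60

df = 84
98% CI: t* = 2.372, (91.22, 96.58), width = 2 · t* · s/√n = 5.35
99% CI: t* = 2.636, (90.93, 96.87), width = 2 · t* · s/√n = 5.95

The 99% CI is wider by 5.95 - 5.35 = 0.60.
Higher confidence requires a wider interval.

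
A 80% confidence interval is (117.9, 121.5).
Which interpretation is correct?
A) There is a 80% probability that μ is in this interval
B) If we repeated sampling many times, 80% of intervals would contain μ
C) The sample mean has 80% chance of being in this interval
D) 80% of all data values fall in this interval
B

A) Wrong — μ is fixed; the randomness lives in the interval, not in μ.
B) Correct — this is the frequentist long-run coverage interpretation.
C) Wrong — x̄ is observed and sits in the interval by construction.
D) Wrong — a CI is about the parameter μ, not individual data values.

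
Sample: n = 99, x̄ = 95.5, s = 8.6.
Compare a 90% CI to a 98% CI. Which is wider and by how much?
98% CI is wider by 1.22

df = 98
90% CI: t* = 1.661, (94.06, 96.94), width = 2 · t* · s/√n = 2.87
98% CI: t* = 2.365, (93.46, 97.54), width = 2 · t* · s/√n = 4.09

The 98% CI is wider by 4.09 - 2.87 = 1.22.
Higher confidence requires a wider interval.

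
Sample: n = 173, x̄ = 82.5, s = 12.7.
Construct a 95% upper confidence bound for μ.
μ ≤ 84.10

Upper bound (one-sided):
t* = 1.654 (one-sided for 95%)
Upper bound = x̄ + t* · s/√n = 82.5 + 1.654 · 12.7/√173 = 84.10

We are 95% confident that μ ≤ 84.10.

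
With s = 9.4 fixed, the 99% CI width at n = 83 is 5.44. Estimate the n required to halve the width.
n ≈ 332

CI width ∝ 1/√n
To reduce width by factor 2, need √n to grow by 2 → need 2² = 4 times as many samples.

Current: n = 83, width = 5.44
New: n = 332, width ≈ 2.67

Width reduced by factor of 5.44/2.67 = 2.04.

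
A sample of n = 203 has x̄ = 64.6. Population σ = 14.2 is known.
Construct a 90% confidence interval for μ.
(62.96, 66.24)

z-interval (σ known):
z* = 1.645 for 90% confidence

Margin of error = z* · σ/√n = 1.645 · 14.2/√203 = 1.64

CI: (64.6 - 1.64, 64.6 + 1.64) = (62.96, 66.24)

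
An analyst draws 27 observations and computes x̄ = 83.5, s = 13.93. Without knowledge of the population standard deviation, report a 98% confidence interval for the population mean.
(76.85, 90.15)

t-interval (σ unknown):
df = n - 1 = 26
t* = 2.479 for 98% confidence

Margin of error = t* · s/√n = 2.479 · 13.93/√27 = 6.65

CI: (76.85, 90.15)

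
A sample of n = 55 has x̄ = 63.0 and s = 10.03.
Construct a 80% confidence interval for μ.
(61.25, 64.75)

t-interval (σ unknown):
df = n - 1 = 54
t* = 1.297 for 80% confidence

Margin of error = t* · s/√n = 1.297 · 10.03/√55 = 1.75

CI: (61.25, 64.75)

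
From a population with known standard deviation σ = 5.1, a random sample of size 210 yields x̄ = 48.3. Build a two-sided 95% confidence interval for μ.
(47.61, 48.99)

z-interval (σ known):
z* = 1.960 for 95% confidence

Margin of error = z* · σ/√n = 1.960 · 5.1/√210 = 0.69

CI: (48.3 - 0.69, 48.3 + 0.69) = (47.61, 48.99)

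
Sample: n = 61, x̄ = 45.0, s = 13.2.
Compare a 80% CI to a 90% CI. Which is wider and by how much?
90% CI is wider by 1.27

df = 60
80% CI: t* = 1.296, (42.81, 47.19), width = 2 · t* · s/√n = 4.38
90% CI: t* = 1.671, (42.18, 47.82), width = 2 · t* · s/√n = 5.65

The 90% CI is wider by 5.65 - 4.38 = 1.27.
Higher confidence requires a wider interval.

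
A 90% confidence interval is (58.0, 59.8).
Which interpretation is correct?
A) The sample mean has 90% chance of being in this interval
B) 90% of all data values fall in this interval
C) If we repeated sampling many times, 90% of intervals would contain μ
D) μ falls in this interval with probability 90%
C

A) Wrong — x̄ is observed and sits in the interval by construction.
B) Wrong — a CI is about the parameter μ, not individual data values.
C) Correct — this is the frequentist long-run coverage interpretation.
D) Wrong — μ is fixed; the randomness lives in the interval, not in μ.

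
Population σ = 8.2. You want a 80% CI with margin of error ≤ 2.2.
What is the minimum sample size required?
n ≥ 23

For margin E ≤ 2.2:
n ≥ (z* · σ / E)²
n ≥ (1.282 · 8.2 / 2.2)²
n ≥ 22.83

Minimum n = 23 (rounding up)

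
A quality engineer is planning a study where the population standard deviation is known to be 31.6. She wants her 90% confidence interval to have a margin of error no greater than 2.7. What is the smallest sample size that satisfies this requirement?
n ≥ 371

For margin E ≤ 2.7:
n ≥ (z* · σ / E)²
n ≥ (1.645 · 31.6 / 2.7)²
n ≥ 370.66

Minimum n = 371 (rounding up)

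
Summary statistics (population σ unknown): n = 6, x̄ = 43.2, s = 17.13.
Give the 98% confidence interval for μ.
(19.67, 66.73)

t-interval (σ unknown):
df = n - 1 = 5
t* = 3.365 for 98% confidence

Margin of error = t* · s/√n = 3.365 · 17.13/√6 = 23.53

CI: (19.67, 66.73)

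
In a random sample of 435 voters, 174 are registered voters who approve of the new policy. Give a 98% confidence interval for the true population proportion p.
(0.345, 0.455)

Proportion CI:
p̂ = 174/435 = 0.40000
SE = √(p̂(1-p̂)/n) = √(0.40000 · 0.60000 / 435) = 0.02349

z* = 2.326
Margin = z* · SE = 2.326 · 0.02349 = 0.0546

CI: 0.40000 ± 0.0546 = (0.345, 0.455)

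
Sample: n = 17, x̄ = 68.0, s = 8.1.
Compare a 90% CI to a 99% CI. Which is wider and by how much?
99% CI is wider by 4.62

df = 16
90% CI: t* = 1.746, (64.57, 71.43), width = 2 · t* · s/√n = 6.86
99% CI: t* = 2.921, (62.26, 73.74), width = 2 · t* · s/√n = 11.48

The 99% CI is wider by 11.48 - 6.86 = 4.62.
Higher confidence requires a wider interval.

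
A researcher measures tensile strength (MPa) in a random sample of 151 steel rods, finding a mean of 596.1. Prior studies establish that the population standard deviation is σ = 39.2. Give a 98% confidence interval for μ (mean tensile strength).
(588.68, 603.52)

z-interval (σ known):
z* = 2.326 for 98% confidence

Margin of error = z* · σ/√n = 2.326 · 39.2/√151 = 7.42

CI: (596.1 - 7.42, 596.1 + 7.42) = (588.68, 603.52)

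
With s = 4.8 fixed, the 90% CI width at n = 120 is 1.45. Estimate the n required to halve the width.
n ≈ 480

CI width ∝ 1/√n
To reduce width by factor 2, need √n to grow by 2 → need 2² = 4 times as many samples.

Current: n = 120, width = 1.45
New: n = 480, width ≈ 0.72

Width reduced by factor of 1.45/0.72 = 2.01.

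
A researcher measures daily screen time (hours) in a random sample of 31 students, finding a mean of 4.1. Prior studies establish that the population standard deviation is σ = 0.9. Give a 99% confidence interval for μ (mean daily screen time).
(3.68, 4.52)

z-interval (σ known):
z* = 2.576 for 99% confidence

Margin of error = z* · σ/√n = 2.576 · 0.9/√31 = 0.42

CI: (4.1 - 0.42, 4.1 + 0.42) = (3.68, 4.52)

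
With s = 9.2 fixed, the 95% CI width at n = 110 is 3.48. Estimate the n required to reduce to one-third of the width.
n ≈ 990

CI width ∝ 1/√n
To reduce width by factor 3, need √n to grow by 3 → need 3² = 9 times as many samples.

Current: n = 110, width = 3.48
New: n = 990, width ≈ 1.15

Width reduced by factor of 3.48/1.15 = 3.03.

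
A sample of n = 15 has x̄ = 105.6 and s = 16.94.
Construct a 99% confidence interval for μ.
(92.58, 118.62)

t-interval (σ unknown):
df = n - 1 = 14
t* = 2.977 for 99% confidence

Margin of error = t* · s/√n = 2.977 · 16.94/√15 = 13.02

CI: (92.58, 118.62)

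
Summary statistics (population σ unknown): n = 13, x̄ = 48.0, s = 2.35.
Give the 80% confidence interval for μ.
(47.12, 48.88)

t-interval (σ unknown):
df = n - 1 = 12
t* = 1.356 for 80% confidence

Margin of error = t* · s/√n = 1.356 · 2.35/√13 = 0.88

CI: (47.12, 48.88)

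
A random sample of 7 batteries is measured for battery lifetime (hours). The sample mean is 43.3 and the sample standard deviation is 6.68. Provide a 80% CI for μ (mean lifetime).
(39.66, 46.94)

t-interval (σ unknown):
df = n - 1 = 6
t* = 1.440 for 80% confidence

Margin of error = t* · s/√n = 1.440 · 6.68/√7 = 3.64

CI: (39.66, 46.94)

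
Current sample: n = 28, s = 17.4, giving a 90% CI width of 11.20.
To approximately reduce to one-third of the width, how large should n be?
n ≈ 252

CI width ∝ 1/√n
To reduce width by factor 3, need √n to grow by 3 → need 3² = 9 times as many samples.

Current: n = 28, width = 11.20
New: n = 252, width ≈ 3.62

Width reduced by factor of 11.20/3.62 = 3.09.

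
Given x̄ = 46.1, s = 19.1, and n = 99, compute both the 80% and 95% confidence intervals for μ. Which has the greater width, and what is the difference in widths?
95% CI is wider by 2.67

df = 98
80% CI: t* = 1.290, (43.62, 48.58), width = 2 · t* · s/√n = 4.95
95% CI: t* = 1.984, (42.29, 49.91), width = 2 · t* · s/√n = 7.62

The 95% CI is wider by 7.62 - 4.95 = 2.67.
Higher confidence requires a wider interval.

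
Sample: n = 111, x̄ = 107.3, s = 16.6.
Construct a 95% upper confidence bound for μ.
μ ≤ 109.91

Upper bound (one-sided):
t* = 1.659 (one-sided for 95%)
Upper bound = x̄ + t* · s/√n = 107.3 + 1.659 · 16.6/√111 = 109.91

We are 95% confident that μ ≤ 109.91.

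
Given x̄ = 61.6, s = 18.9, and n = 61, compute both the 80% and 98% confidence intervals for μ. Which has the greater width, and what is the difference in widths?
98% CI is wider by 5.30

df = 60
80% CI: t* = 1.296, (58.46, 64.74), width = 2 · t* · s/√n = 6.27
98% CI: t* = 2.390, (55.82, 67.38), width = 2 · t* · s/√n = 11.57

The 98% CI is wider by 11.57 - 6.27 = 5.30.
Higher confidence requires a wider interval.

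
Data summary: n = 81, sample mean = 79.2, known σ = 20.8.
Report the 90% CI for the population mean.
(75.40, 83.00)

z-interval (σ known):
z* = 1.645 for 90% confidence

Margin of error = z* · σ/√n = 1.645 · 20.8/√81 = 3.80

CI: (79.2 - 3.80, 79.2 + 3.80) = (75.40, 83.00)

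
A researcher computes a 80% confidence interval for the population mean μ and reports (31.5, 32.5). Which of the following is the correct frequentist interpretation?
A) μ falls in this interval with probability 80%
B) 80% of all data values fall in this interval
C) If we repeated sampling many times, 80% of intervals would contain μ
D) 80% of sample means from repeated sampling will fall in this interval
C

A) Wrong — μ is fixed; the randomness lives in the interval, not in μ.
B) Wrong — a CI is about the parameter μ, not individual data values.
C) Correct — this is the frequentist long-run coverage interpretation.
D) Wrong — coverage applies to intervals containing μ, not to future x̄ values.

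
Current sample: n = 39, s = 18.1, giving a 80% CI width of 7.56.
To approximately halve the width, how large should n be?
n ≈ 156

CI width ∝ 1/√n
To reduce width by factor 2, need √n to grow by 2 → need 2² = 4 times as many samples.

Current: n = 39, width = 7.56
New: n = 156, width ≈ 3.73

Width reduced by factor of 7.56/3.73 = 2.03.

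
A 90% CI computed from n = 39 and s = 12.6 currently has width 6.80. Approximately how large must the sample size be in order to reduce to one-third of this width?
n ≈ 351

CI width ∝ 1/√n
To reduce width by factor 3, need √n to grow by 3 → need 3² = 9 times as many samples.

Current: n = 39, width = 6.80
New: n = 351, width ≈ 2.22

Width reduced by factor of 6.80/2.22 = 3.06.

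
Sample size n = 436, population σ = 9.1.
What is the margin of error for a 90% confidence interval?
Margin of error = 0.72

Margin of error = z* · σ/√n
= 1.645 · 9.1/√436
= 1.645 · 9.1/20.8806
= 0.72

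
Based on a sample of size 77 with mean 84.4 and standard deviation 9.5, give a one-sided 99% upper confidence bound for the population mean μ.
μ ≤ 86.97

Upper bound (one-sided):
t* = 2.376 (one-sided for 99%)
Upper bound = x̄ + t* · s/√n = 84.4 + 2.376 · 9.5/√77 = 86.97

We are 99% confident that μ ≤ 86.97.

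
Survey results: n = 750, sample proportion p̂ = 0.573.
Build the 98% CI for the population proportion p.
(0.531, 0.615)

Proportion CI:
SE = √(p̂(1-p̂)/n) = √(0.573 · 0.427 / 750) = 0.01806

z* = 2.326
Margin = z* · SE = 2.326 · 0.01806 = 0.0420

CI: 0.573 ± 0.0420 = (0.531, 0.615)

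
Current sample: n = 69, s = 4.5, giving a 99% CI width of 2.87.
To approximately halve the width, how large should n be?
n ≈ 276

CI width ∝ 1/√n
To reduce width by factor 2, need √n to grow by 2 → need 2² = 4 times as many samples.

Current: n = 69, width = 2.87
New: n = 276, width ≈ 1.41

Width reduced by factor of 2.87/1.41 = 2.04.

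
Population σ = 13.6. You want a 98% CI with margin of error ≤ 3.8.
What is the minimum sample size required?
n ≥ 70

For margin E ≤ 3.8:
n ≥ (z* · σ / E)²
n ≥ (2.326 · 13.6 / 3.8)²
n ≥ 69.30

Minimum n = 70 (rounding up)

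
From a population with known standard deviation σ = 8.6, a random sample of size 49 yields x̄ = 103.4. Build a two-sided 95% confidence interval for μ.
(100.99, 105.81)

z-interval (σ known):
z* = 1.960 for 95% confidence

Margin of error = z* · σ/√n = 1.960 · 8.6/√49 = 2.41

CI: (103.4 - 2.41, 103.4 + 2.41) = (100.99, 105.81)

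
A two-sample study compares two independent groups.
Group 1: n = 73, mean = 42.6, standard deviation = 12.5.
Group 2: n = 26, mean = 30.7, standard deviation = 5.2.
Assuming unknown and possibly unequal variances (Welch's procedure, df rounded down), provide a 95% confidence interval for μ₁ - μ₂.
(8.36, 15.44)

Difference: x̄₁ - x̄₂ = 11.90
SE = √(s₁²/n₁ + s₂²/n₂) = √(12.5²/73 + 5.2²/26) = 1.7834
df = 94.63 → 94 (Welch–Satterthwaite, rounded down)
t* = 1.986

CI: 11.90 ± 1.986 · 1.7834 = 11.90 ± 3.54 = (8.36, 15.44)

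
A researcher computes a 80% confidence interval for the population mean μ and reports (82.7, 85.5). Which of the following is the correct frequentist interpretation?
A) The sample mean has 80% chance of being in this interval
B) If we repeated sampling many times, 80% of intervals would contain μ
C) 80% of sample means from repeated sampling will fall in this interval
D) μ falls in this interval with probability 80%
B

A) Wrong — x̄ is observed and sits in the interval by construction.
B) Correct — this is the frequentist long-run coverage interpretation.
C) Wrong — coverage applies to intervals containing μ, not to future x̄ values.
D) Wrong — μ is fixed; the randomness lives in the interval, not in μ.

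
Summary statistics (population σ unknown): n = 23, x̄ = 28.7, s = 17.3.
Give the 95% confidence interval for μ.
(21.22, 36.18)

t-interval (σ unknown):
df = n - 1 = 22
t* = 2.074 for 95% confidence

Margin of error = t* · s/√n = 2.074 · 17.3/√23 = 7.48

CI: (21.22, 36.18)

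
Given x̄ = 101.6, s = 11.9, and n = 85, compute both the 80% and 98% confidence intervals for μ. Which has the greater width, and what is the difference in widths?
98% CI is wider by 2.78

df = 84
80% CI: t* = 1.292, (99.93, 103.27), width = 2 · t* · s/√n = 3.34
98% CI: t* = 2.372, (98.54, 104.66), width = 2 · t* · s/√n = 6.12

The 98% CI is wider by 6.12 - 3.34 = 2.78.
Higher confidence requires a wider interval.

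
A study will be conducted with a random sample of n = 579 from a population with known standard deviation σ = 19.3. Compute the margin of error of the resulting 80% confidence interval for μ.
Margin of error = 1.03

Margin of error = z* · σ/√n
= 1.282 · 19.3/√579
= 1.282 · 19.3/24.0624
= 1.03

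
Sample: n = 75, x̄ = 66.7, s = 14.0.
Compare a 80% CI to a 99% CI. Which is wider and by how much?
99% CI is wider by 4.37

df = 74
80% CI: t* = 1.293, (64.61, 68.79), width = 2 · t* · s/√n = 4.18
99% CI: t* = 2.644, (62.43, 70.97), width = 2 · t* · s/√n = 8.55

The 99% CI is wider by 8.55 - 4.18 = 4.37.
Higher confidence requires a wider interval.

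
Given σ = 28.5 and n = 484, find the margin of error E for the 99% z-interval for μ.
Margin of error = 3.34

Margin of error = z* · σ/√n
= 2.576 · 28.5/√484
= 2.576 · 28.5/22.0000
= 3.34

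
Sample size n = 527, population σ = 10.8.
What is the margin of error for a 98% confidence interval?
Margin of error = 1.09

Margin of error = z* · σ/√n
= 2.326 · 10.8/√527
= 2.326 · 10.8/22.9565
= 1.09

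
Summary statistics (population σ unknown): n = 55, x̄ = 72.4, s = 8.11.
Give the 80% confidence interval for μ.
(70.98, 73.82)

t-interval (σ unknown):
df = n - 1 = 54
t* = 1.297 for 80% confidence

Margin of error = t* · s/√n = 1.297 · 8.11/√55 = 1.42

CI: (70.98, 73.82)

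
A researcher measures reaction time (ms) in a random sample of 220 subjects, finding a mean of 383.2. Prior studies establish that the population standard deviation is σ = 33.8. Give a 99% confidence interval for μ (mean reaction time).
(377.33, 389.07)

z-interval (σ known):
z* = 2.576 for 99% confidence

Margin of error = z* · σ/√n = 2.576 · 33.8/√220 = 5.87

CI: (383.2 - 5.87, 383.2 + 5.87) = (377.33, 389.07)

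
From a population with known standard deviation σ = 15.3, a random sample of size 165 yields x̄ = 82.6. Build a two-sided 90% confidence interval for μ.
(80.64, 84.56)

z-interval (σ known):
z* = 1.645 for 90% confidence

Margin of error = z* · σ/√n = 1.645 · 15.3/√165 = 1.96

CI: (82.6 - 1.96, 82.6 + 1.96) = (80.64, 84.56)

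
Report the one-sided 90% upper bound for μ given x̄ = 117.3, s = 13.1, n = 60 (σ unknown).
μ ≤ 119.49

Upper bound (one-sided):
t* = 1.296 (one-sided for 90%)
Upper bound = x̄ + t* · s/√n = 117.3 + 1.296 · 13.1/√60 = 119.49

We are 90% confident that μ ≤ 119.49.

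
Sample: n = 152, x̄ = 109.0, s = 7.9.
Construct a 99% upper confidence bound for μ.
μ ≤ 110.51

Upper bound (one-sided):
t* = 2.351 (one-sided for 99%)
Upper bound = x̄ + t* · s/√n = 109.0 + 2.351 · 7.9/√152 = 110.51

We are 99% confident that μ ≤ 110.51.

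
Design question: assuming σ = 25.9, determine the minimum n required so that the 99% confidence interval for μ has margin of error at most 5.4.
n ≥ 153

For margin E ≤ 5.4:
n ≥ (z* · σ / E)²
n ≥ (2.576 · 25.9 / 5.4)²
n ≥ 152.65

Minimum n = 153 (rounding up)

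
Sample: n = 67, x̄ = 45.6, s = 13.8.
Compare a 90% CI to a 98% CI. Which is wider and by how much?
98% CI is wider by 2.42

df = 66
90% CI: t* = 1.668, (42.79, 48.41), width = 2 · t* · s/√n = 5.62
98% CI: t* = 2.384, (41.58, 49.62), width = 2 · t* · s/√n = 8.04

The 98% CI is wider by 8.04 - 5.62 = 2.42.
Higher confidence requires a wider interval.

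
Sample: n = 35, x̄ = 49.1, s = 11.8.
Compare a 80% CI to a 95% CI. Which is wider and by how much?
95% CI is wider by 2.90

df = 34
80% CI: t* = 1.307, (46.49, 51.71), width = 2 · t* · s/√n = 5.21
95% CI: t* = 2.032, (45.05, 53.15), width = 2 · t* · s/√n = 8.11

The 95% CI is wider by 8.11 - 5.21 = 2.90.
Higher confidence requires a wider interval.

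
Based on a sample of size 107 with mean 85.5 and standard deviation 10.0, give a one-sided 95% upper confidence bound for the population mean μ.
μ ≤ 87.10

Upper bound (one-sided):
t* = 1.659 (one-sided for 95%)
Upper bound = x̄ + t* · s/√n = 85.5 + 1.659 · 10.0/√107 = 87.10

We are 95% confident that μ ≤ 87.10.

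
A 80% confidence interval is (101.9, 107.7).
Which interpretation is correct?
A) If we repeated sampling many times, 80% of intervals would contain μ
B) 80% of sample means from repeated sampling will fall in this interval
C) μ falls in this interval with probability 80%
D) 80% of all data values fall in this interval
A

A) Correct — this is the frequentist long-run coverage interpretation.
B) Wrong — coverage applies to intervals containing μ, not to future x̄ values.
C) Wrong — μ is fixed; the randomness lives in the interval, not in μ.
D) Wrong — a CI is about the parameter μ, not individual data values.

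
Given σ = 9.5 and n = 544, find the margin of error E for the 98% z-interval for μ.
Margin of error = 0.95

Margin of error = z* · σ/√n
= 2.326 · 9.5/√544
= 2.326 · 9.5/23.3238
= 0.95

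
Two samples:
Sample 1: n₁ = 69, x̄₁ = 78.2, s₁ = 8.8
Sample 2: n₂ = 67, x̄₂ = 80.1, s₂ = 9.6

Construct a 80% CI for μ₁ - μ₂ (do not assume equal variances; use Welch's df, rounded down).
(-3.94, 0.14)

Difference: x̄₁ - x̄₂ = -1.90
SE = √(s₁²/n₁ + s₂²/n₂) = √(8.8²/69 + 9.6²/67) = 1.5805
df = 132.21 → 132 (Welch–Satterthwaite, rounded down)
t* = 1.288

CI: -1.90 ± 1.288 · 1.5805 = -1.90 ± 2.04 = (-3.94, 0.14)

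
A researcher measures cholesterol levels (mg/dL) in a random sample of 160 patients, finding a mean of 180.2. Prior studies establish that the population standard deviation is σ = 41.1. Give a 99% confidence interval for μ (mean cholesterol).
(171.83, 188.57)

z-interval (σ known):
z* = 2.576 for 99% confidence

Margin of error = z* · σ/√n = 2.576 · 41.1/√160 = 8.37

CI: (180.2 - 8.37, 180.2 + 8.37) = (171.83, 188.57)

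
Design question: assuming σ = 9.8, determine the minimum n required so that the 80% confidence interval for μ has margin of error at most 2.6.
n ≥ 24

For margin E ≤ 2.6:
n ≥ (z* · σ / E)²
n ≥ (1.282 · 9.8 / 2.6)²
n ≥ 23.35

Minimum n = 24 (rounding up)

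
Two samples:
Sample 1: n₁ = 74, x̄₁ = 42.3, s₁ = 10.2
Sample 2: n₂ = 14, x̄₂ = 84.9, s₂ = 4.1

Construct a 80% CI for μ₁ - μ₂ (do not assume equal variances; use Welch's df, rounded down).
(-44.70, -40.50)

Difference: x̄₁ - x̄₂ = -42.60
SE = √(s₁²/n₁ + s₂²/n₂) = √(10.2²/74 + 4.1²/14) = 1.6145
df = 49.24 → 49 (Welch–Satterthwaite, rounded down)
t* = 1.299

CI: -42.60 ± 1.299 · 1.6145 = -42.60 ± 2.10 = (-44.70, -40.50)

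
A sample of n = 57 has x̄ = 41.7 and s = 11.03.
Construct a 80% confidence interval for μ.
(39.81, 43.59)

t-interval (σ unknown):
df = n - 1 = 56
t* = 1.297 for 80% confidence

Margin of error = t* · s/√n = 1.297 · 11.03/√57 = 1.89

CI: (39.81, 43.59)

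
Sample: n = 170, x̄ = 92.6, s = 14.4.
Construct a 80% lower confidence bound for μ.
μ ≥ 91.67

Lower bound (one-sided):
t* = 0.844 (one-sided for 80%)
Lower bound = x̄ - t* · s/√n = 92.6 - 0.844 · 14.4/√170 = 91.67

We are 80% confident that μ ≥ 91.67.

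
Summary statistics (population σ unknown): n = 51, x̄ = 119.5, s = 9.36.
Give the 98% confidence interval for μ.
(116.35, 122.65)

t-interval (σ unknown):
df = n - 1 = 50
t* = 2.403 for 98% confidence

Margin of error = t* · s/√n = 2.403 · 9.36/√51 = 3.15

CI: (116.35, 122.65)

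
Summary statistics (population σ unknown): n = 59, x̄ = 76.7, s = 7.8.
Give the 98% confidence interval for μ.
(74.27, 79.13)

t-interval (σ unknown):
df = n - 1 = 58
t* = 2.392 for 98% confidence

Margin of error = t* · s/√n = 2.392 · 7.8/√59 = 2.43

CI: (74.27, 79.13)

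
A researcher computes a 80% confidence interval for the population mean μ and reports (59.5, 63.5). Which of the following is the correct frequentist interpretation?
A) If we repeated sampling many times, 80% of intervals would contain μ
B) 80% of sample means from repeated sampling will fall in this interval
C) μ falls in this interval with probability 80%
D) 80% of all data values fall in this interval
A

A) Correct — this is the frequentist long-run coverage interpretation.
B) Wrong — coverage applies to intervals containing μ, not to future x̄ values.
C) Wrong — μ is fixed; the randomness lives in the interval, not in μ.
D) Wrong — a CI is about the parameter μ, not individual data values.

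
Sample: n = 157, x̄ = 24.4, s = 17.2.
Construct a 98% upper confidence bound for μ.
μ ≤ 27.24

Upper bound (one-sided):
t* = 2.071 (one-sided for 98%)
Upper bound = x̄ + t* · s/√n = 24.4 + 2.071 · 17.2/√157 = 27.24

We are 98% confident that μ ≤ 27.24.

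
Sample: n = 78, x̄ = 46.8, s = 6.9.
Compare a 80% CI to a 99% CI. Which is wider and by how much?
99% CI is wider by 2.11

df = 77
80% CI: t* = 1.293, (45.79, 47.81), width = 2 · t* · s/√n = 2.02
99% CI: t* = 2.641, (44.74, 48.86), width = 2 · t* · s/√n = 4.13

The 99% CI is wider by 4.13 - 2.02 = 2.11.
Higher confidence requires a wider interval.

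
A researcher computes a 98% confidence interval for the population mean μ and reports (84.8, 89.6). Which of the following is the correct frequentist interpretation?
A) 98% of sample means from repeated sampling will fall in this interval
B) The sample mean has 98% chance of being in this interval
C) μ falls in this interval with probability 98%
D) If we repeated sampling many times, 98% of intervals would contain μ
D

A) Wrong — coverage applies to intervals containing μ, not to future x̄ values.
B) Wrong — x̄ is observed and sits in the interval by construction.
C) Wrong — μ is fixed; the randomness lives in the interval, not in μ.
D) Correct — this is the frequentist long-run coverage interpretation.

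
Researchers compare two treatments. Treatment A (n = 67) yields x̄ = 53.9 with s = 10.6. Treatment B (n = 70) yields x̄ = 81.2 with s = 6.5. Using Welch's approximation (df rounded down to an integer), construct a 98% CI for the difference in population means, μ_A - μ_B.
(-30.87, -23.73)

Difference: x̄₁ - x̄₂ = -27.30
SE = √(s₁²/n₁ + s₂²/n₂) = √(10.6²/67 + 6.5²/70) = 1.5102
df = 108.60 → 108 (Welch–Satterthwaite, rounded down)
t* = 2.361

CI: -27.30 ± 2.361 · 1.5102 = -27.30 ± 3.57 = (-30.87, -23.73)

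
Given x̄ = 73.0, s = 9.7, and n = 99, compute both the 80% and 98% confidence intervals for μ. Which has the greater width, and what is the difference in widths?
98% CI is wider by 2.09

df = 98
80% CI: t* = 1.290, (71.74, 74.26), width = 2 · t* · s/√n = 2.52
98% CI: t* = 2.365, (70.69, 75.31), width = 2 · t* · s/√n = 4.61

The 98% CI is wider by 4.61 - 2.52 = 2.09.
Higher confidence requires a wider interval.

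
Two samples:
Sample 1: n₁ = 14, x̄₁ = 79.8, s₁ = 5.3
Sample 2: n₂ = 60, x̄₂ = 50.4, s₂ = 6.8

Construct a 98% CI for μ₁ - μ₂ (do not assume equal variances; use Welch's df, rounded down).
(25.25, 33.55)

Difference: x̄₁ - x̄₂ = 29.40
SE = √(s₁²/n₁ + s₂²/n₂) = √(5.3²/14 + 6.8²/60) = 1.6665
df = 24.12 → 24 (Welch–Satterthwaite, rounded down)
t* = 2.492

CI: 29.40 ± 2.492 · 1.6665 = 29.40 ± 4.15 = (25.25, 33.55)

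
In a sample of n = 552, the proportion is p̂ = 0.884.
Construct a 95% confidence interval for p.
(0.857, 0.911)

Proportion CI:
SE = √(p̂(1-p̂)/n) = √(0.884 · 0.116 / 552) = 0.01363

z* = 1.960
Margin = z* · SE = 1.960 · 0.01363 = 0.0267

CI: 0.884 ± 0.0267 = (0.857, 0.911)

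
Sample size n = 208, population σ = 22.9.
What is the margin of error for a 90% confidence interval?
Margin of error = 2.61

Margin of error = z* · σ/√n
= 1.645 · 22.9/√208
= 1.645 · 22.9/14.4222
= 2.61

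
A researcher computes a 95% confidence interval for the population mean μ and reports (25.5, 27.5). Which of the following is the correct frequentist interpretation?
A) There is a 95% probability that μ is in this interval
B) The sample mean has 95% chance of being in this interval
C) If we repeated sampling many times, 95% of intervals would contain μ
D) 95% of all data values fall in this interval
C

A) Wrong — μ is fixed; the randomness lives in the interval, not in μ.
B) Wrong — x̄ is observed and sits in the interval by construction.
C) Correct — this is the frequentist long-run coverage interpretation.
D) Wrong — a CI is about the parameter μ, not individual data values.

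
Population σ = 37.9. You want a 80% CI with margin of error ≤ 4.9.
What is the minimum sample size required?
n ≥ 99

For margin E ≤ 4.9:
n ≥ (z* · σ / E)²
n ≥ (1.282 · 37.9 / 4.9)²
n ≥ 98.32

Minimum n = 99 (rounding up)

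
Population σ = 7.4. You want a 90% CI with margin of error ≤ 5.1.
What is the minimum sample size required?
n ≥ 6

For margin E ≤ 5.1:
n ≥ (z* · σ / E)²
n ≥ (1.645 · 7.4 / 5.1)²
n ≥ 5.70

Minimum n = 6 (rounding up)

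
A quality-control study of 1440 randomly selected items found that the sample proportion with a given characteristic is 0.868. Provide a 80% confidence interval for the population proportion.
(0.857, 0.879)

Proportion CI:
SE = √(p̂(1-p̂)/n) = √(0.868 · 0.132 / 1440) = 0.00892

z* = 1.282
Margin = z* · SE = 1.282 · 0.00892 = 0.0114

CI: 0.868 ± 0.0114 = (0.857, 0.879)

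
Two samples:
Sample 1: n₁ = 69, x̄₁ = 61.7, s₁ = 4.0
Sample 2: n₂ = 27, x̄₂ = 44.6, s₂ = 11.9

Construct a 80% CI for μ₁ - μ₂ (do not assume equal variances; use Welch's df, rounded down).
(14.03, 20.17)

Difference: x̄₁ - x̄₂ = 17.10
SE = √(s₁²/n₁ + s₂²/n₂) = √(4.0²/69 + 11.9²/27) = 2.3402
df = 28.33 → 28 (Welch–Satterthwaite, rounded down)
t* = 1.313

CI: 17.10 ± 1.313 · 2.3402 = 17.10 ± 3.07 = (14.03, 20.17)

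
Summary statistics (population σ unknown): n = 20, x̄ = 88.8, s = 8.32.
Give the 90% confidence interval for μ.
(85.58, 92.02)

t-interval (σ unknown):
df = n - 1 = 19
t* = 1.729 for 90% confidence

Margin of error = t* · s/√n = 1.729 · 8.32/√20 = 3.22

CI: (85.58, 92.02)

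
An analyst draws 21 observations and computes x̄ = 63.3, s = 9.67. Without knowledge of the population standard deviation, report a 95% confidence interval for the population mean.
(58.90, 67.70)

t-interval (σ unknown):
df = n - 1 = 20
t* = 2.086 for 95% confidence

Margin of error = t* · s/√n = 2.086 · 9.67/√21 = 4.40

CI: (58.90, 67.70)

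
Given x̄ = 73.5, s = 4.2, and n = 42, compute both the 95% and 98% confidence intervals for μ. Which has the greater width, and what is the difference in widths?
98% CI is wider by 0.52

df = 41
95% CI: t* = 2.020, (72.19, 74.81), width = 2 · t* · s/√n = 2.62
98% CI: t* = 2.421, (71.93, 75.07), width = 2 · t* · s/√n = 3.14

The 98% CI is wider by 3.14 - 2.62 = 0.52.
Higher confidence requires a wider interval.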